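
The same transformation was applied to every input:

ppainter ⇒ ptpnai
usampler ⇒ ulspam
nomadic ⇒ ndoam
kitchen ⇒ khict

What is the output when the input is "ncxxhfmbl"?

nmcfxhx

In each case the input is transformed by: delete the last 2 characters, then take characters alternately from the front and the back (1st, last, 2nd, 2nd-last, ...).
Applying both steps to "ncxxhfmbl": "ncxxhfm", then "nmcfxhx".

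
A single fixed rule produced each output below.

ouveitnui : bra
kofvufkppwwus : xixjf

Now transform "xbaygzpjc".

klc

The rule is to keep one character in every 3, starting at position 1 (positions 1st, 4th, 7th, ...), then shift every letter 13 places forward in the alphabet (wrapping around) — i.e. ROT13.
So "xbaygzpjc" becomes "klc".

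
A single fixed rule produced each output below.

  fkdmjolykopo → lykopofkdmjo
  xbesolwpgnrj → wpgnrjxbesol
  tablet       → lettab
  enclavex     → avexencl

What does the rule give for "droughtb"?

ghtbdrou

Looking at the pairs, the operation is to swap the front and back halves of the string.
On "droughtb" that produces "ghtbdrou".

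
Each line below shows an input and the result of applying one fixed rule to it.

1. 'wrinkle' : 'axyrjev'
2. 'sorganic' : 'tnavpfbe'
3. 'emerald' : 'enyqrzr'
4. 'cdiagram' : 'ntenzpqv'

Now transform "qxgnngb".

Each output is the input with this applied: shift every letter 13 places forward in the alphabet (wrapping around) — i.e. ROT13, then move the first 3 characters to the end (rotate left by 3).
Starting from "qxgnngb": after the first operation, "dktaato"; after the second, "aatodkt".

aatodkt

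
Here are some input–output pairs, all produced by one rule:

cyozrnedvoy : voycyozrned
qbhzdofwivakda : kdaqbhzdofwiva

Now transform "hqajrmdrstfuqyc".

qychqajrmdrstfu

The transformation: move the last 3 characters to the front (rotate right by 3).
So "hqajrmdrstfuqyc" becomes "qychqajrmdrstfu".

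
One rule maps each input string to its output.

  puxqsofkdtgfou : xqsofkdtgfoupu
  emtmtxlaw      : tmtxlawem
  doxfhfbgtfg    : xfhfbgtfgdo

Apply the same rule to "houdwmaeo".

udwmaeoho

Rule — move the first 2 characters to the end (rotate left by 2).
For "houdwmaeo" the result is "udwmaeoho".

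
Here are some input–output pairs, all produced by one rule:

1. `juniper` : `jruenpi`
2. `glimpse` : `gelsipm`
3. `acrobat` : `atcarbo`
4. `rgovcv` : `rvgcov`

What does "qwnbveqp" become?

In each case the input is transformed by: take characters alternately from the front and the back (1st, last, 2nd, 2nd-last, ...).
"qwnbveqp" → "qpwqnebv".

qpwqnebv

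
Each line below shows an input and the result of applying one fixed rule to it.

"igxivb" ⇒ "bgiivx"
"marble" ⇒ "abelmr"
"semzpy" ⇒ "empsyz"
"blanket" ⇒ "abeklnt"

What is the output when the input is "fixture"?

What's happening: sort the characters into alphabetical order.
For "fixture" the result is "efirtux".

efirtux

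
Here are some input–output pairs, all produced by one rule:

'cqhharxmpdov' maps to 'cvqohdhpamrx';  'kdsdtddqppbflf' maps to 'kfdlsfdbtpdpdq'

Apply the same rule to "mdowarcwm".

In each case the input is transformed by: take characters alternately from the front and the back (1st, last, 2nd, 2nd-last, ...).
Doing the same to "mdowarcwm": "mmdwocwra".

mmdwocwra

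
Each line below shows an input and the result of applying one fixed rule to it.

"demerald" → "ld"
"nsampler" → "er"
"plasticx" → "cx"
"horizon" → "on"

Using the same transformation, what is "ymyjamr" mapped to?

The rule is to keep only the last 2 characters.
So "ymyjamr" becomes "mr".

mr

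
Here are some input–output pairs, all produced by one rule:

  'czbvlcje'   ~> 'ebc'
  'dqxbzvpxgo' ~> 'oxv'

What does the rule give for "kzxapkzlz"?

zxk

What's happening: move the last 2 characters to the front (rotate right by 2), then keep one character in every 3, starting at position 2 (positions 2nd, 5th, 8th, ...).
On "kzxapkzlz" that produces "zxk".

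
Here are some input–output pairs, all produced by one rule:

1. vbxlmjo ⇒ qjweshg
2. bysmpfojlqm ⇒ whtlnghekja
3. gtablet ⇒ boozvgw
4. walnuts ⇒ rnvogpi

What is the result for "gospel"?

The transformation: shift every letter 5 places backward in the alphabet (wrapping around), then take characters alternately from the front and the back (1st, last, 2nd, 2nd-last, ...).
Applying both steps to "gospel": "bjnkzg", then "bgjznk".

bgjznk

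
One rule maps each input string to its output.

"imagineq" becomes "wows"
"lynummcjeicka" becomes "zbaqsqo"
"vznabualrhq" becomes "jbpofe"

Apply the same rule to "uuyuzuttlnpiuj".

imnhzdi

Each output is the input with this applied: keep every other character starting from the first (positions 1st, 3rd, 5th, ...), then shift every letter 12 places backward in the alphabet (wrapping around).
"uuyuzuttlnpiuj" → "uyztlpu" → "imnhzdi".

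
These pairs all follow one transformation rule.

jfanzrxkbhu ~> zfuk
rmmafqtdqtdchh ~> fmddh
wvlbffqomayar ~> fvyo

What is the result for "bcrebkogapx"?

The pattern: keep one character in every 3, starting at position 2 (positions 2nd, 5th, 8th, ...), then swap each adjacent pair of characters (1↔2, 3↔4, ...).
Working it through for "bcrebkogapx": intermediate "cbgx", final "bcxg".

bcxg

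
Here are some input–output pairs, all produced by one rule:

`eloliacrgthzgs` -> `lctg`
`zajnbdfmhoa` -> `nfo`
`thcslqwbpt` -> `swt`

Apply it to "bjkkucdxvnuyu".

Each output is the input with this applied: delete the first 3 characters, then keep one character in every 3, starting at position 1 (positions 1st, 4th, 7th, ...).
For "bjkkucdxvnuyu", step one produces "kucdxvnuyu"; step two turns that into "kdnu".
(Check on "thcslqwbpt": → "slqwbpt" → "swt" ✓)

kdnu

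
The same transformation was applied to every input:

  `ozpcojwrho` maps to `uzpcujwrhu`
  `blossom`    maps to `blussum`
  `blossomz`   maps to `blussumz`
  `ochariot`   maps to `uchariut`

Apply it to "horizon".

hurizun

The transformation: replace every "o" with "u".
Doing the same to "horizon": "hurizun".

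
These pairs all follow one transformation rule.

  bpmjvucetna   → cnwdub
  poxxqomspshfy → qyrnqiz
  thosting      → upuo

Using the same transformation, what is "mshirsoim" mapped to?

nispn

Rule — shift every letter 1 place forward in the alphabet (wrapping around), then keep every other character starting from the first (positions 1st, 3rd, 5th, ...).
On "mshirsoim": the first step gives "ntijstpjn", and the second then gives "nispn".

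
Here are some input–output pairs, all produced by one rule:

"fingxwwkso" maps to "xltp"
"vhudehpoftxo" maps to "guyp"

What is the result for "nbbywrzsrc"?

Rule — shift every letter 1 place forward in the alphabet (wrapping around), then keep only the last 4 characters.
"nbbywrzsrc" → "occzxsatsd" → "atsd".

atsd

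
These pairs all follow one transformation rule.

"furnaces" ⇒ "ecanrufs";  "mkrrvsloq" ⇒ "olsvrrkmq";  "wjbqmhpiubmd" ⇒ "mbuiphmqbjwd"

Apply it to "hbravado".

davarbho

The rule is to move the last character to the front, then reverse the string.
"hbravado" → "ohbravad" → "davarbho".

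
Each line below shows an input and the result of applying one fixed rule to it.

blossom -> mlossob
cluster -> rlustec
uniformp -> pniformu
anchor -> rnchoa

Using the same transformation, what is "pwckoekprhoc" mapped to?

Looking at the pairs, the operation is to swap the first and last characters.
Applying that to "pwckoekprhoc" gives "cwckoekprhop".

cwckoekprhop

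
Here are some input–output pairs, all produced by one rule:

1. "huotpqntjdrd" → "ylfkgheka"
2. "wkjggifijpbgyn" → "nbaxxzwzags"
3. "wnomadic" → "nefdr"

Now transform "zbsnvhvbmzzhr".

qsjemymsdq

Rule — delete the last 3 characters, then shift every letter 9 places backward in the alphabet (wrapping around).
For "zbsnvhvbmzzhr", step one produces "zbsnvhvbmz"; step two turns that into "qsjemymsdq".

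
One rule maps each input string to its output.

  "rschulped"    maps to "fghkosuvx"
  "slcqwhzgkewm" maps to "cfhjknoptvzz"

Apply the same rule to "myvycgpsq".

In each case the input is transformed by: shift every letter 3 places forward in the alphabet (wrapping around), then sort the characters into alphabetical order.
"myvycgpsq" → "pbybfjsvt" → "bbfjpstvy".

bbfjpstvy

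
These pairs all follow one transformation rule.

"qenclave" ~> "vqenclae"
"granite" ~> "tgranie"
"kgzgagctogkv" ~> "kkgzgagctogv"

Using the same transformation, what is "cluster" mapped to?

eclustr

The rule is to move the last character to the front, then swap the first and last characters.
"cluster" → "eclustr".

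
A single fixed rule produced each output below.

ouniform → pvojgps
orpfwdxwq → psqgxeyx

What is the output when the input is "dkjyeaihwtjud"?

elkzfbjixukv

Rule — delete the last character, then shift every letter 1 place forward in the alphabet (wrapping around).
For "dkjyeaihwtjud" the result is "elkzfbjixukv".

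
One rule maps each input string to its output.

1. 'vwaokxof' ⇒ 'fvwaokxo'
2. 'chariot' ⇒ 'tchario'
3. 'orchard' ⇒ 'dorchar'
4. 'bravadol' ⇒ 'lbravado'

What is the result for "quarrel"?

lquarre

What's happening: move the last character to the front.
Applying that to "quarrel" gives "lquarre".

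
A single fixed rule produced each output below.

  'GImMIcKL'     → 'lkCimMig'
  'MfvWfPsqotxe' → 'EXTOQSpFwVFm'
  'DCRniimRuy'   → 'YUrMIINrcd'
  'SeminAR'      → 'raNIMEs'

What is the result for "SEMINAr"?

Ranimes

What's happening: reverse the string, then flip the case of every letter.
"SEMINAr" → "rANIMES" → "Ranimes".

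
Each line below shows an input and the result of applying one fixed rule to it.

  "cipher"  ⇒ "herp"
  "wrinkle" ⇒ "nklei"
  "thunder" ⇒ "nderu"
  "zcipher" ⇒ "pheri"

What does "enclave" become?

lavec

Each output is the input with this applied: delete the first 2 characters, then move the first character to the end.
On "enclave": the first step gives "clave", and the second then gives "lavec".
(Check on "cipher": → "pher" → "herp" ✓)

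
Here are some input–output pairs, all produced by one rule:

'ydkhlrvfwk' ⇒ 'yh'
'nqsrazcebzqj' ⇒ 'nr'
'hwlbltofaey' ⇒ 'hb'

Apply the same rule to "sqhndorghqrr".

What's happening: keep one character in every 3, starting at position 1 (positions 1st, 4th, 7th, ...), then delete the last 2 characters.
For "sqhndorghqrr", step one produces "snrq"; step two turns that into "sn".

sn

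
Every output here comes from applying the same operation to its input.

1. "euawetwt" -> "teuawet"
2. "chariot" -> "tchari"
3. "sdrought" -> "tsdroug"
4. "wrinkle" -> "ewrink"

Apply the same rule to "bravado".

obrava

What's happening: move the last character to the front, then delete the last character.
On "bravado": the first step gives "obravad", and the second then gives "obrava".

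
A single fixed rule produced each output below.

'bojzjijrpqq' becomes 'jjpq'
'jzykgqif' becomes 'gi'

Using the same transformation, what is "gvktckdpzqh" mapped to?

cdzh

Rule — delete the first 3 characters, then keep every other character starting from the second (positions 2nd, 4th, 6th, ...).
"gvktckdpzqh" → "tckdpzqh" → "cdzh".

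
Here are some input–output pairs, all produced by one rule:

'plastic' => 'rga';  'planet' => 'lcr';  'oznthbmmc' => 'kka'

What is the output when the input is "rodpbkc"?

The rule is to shift every letter 2 places backward in the alphabet (wrapping around), then keep only the last 3 characters.
Starting from "rodpbkc": after the first operation, "pmbnzia"; after the second, "zia".

zia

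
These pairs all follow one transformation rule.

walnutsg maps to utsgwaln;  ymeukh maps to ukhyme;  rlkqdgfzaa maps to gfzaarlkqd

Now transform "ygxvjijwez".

ijwezygxvj

Rule — swap the front and back halves of the string.
"ygxvjijwez" → "ijwezygxvj".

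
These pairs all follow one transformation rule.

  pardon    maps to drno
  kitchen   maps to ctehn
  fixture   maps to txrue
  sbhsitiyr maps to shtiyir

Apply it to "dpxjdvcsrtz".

Looking at the pairs, the operation is to swap each adjacent pair of characters (1↔2, 3↔4, ...), then delete the first 2 characters.
For "dpxjdvcsrtz", step one produces "pdjxvdsctrz"; step two turns that into "jxvdsctrz".

jxvdsctrz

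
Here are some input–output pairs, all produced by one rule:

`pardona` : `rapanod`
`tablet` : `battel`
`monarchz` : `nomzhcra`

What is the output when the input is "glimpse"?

The rule is to move the first 3 characters to the end (rotate left by 3), then reverse the string.
For "glimpse", step one produces "mpsegli"; step two turns that into "ilgespm".

ilgespm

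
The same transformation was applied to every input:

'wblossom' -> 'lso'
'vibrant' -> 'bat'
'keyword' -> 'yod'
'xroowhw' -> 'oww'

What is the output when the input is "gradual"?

aul

Each output is the input with this applied: delete the first character, then keep every other character starting from the second (positions 2nd, 4th, 6th, ...).
On "gradual": the first step gives "radual", and the second then gives "aul".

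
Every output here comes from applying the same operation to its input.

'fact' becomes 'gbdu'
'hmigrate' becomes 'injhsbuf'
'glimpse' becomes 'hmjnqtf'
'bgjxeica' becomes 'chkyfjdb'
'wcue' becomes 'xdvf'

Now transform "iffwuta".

Looking at the pairs, the operation is to shift every letter 1 place forward in the alphabet (wrapping around).
For "iffwuta" the result is "jggxvub".

jggxvub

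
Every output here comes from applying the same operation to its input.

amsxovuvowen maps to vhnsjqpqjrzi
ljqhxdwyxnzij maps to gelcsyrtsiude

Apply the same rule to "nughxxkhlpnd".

The transformation: shift every letter 5 places backward in the alphabet (wrapping around).
"nughxxkhlpnd" → "ipbcssfcgkiy".

ipbcssfcgkiy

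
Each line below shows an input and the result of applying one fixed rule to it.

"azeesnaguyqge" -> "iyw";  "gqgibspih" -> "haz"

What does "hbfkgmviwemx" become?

wep

In each case the input is transformed by: shift every letter 8 places backward in the alphabet (wrapping around), then keep only the last 3 characters.
Doing the same to "hbfkgmviwemx": "wep".
(Check on "gqgibspih": → "yiyatkhaz" → "haz" ✓)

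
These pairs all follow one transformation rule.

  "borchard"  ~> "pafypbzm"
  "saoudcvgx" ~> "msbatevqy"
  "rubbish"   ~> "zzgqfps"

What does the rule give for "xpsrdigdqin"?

In each case the input is transformed by: move the first 2 characters to the end (rotate left by 2), then shift every letter 2 places backward in the alphabet (wrapping around).
"xpsrdigdqin" → "srdigdqinxp" → "qpbgeboglvn".

qpbgeboglvn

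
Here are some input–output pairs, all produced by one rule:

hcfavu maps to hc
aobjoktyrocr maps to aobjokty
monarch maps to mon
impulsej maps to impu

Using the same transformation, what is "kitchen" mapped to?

Looking at the pairs, the operation is to delete the last character, then delete the last 3 characters.
For "kitchen", step one produces "kitche"; step two turns that into "kit".
(Check on "monarch": → "monarc" → "mon" ✓)

kit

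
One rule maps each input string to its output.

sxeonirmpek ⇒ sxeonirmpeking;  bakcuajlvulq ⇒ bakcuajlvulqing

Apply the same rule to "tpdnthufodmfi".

tpdnthufodmfiing

The transformation: append "ing".
"tpdnthufodmfi" → "tpdnthufodmfiing".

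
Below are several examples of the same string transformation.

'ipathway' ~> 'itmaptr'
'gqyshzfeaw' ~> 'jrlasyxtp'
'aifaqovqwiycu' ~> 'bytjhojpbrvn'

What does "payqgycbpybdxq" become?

trjzrvuiruwqj

What's happening: delete the first character, then shift every letter 7 places backward in the alphabet (wrapping around).
On "payqgycbpybdxq": the first step gives "ayqgycbpybdxq", and the second then gives "trjzrvuiruwqj".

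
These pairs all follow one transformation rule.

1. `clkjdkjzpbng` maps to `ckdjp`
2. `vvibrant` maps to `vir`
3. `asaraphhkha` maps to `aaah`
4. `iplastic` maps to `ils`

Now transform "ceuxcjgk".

cuc

Each output is the input with this applied: delete the last 3 characters, then keep every other character starting from the first (positions 1st, 3rd, 5th, ...).
Applying both steps to "ceuxcjgk": "ceuxc", then "cuc".
(Check on "iplastic": → "iplas" → "ils" ✓)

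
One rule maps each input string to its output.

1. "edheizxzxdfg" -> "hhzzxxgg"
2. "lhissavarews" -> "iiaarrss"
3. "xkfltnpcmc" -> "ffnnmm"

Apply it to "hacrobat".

ccbb

Each output is the input with this applied: keep one character in every 3, starting at position 3 (positions 3rd, 6th, 9th, ...), then double every character.
Applying both steps to "hacrobat": "cb", then "ccbb".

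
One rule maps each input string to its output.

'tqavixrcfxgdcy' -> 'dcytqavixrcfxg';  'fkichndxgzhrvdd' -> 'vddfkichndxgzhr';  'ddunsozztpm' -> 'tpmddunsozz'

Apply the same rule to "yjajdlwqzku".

The transformation: move the last 3 characters to the front (rotate right by 3).
For "yjajdlwqzku" the result is "zkuyjajdlwq".

zkuyjajdlwq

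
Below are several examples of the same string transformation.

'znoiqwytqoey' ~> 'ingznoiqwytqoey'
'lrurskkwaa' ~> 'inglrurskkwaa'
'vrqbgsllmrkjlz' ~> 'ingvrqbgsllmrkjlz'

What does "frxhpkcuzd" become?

The rule is to prepend "ing".
Applying that to "frxhpkcuzd" gives "ingfrxhpkcuzd".

ingfrxhpkcuzd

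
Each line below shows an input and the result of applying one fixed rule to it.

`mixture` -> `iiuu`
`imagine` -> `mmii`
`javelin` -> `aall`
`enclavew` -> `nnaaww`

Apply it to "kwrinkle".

Each output is the input with this applied: keep one character in every 3, starting at position 2 (positions 2nd, 5th, 8th, ...), then double every character.
Starting from "kwrinkle": after the first operation, "wne"; after the second, "wwnnee".

wwnnee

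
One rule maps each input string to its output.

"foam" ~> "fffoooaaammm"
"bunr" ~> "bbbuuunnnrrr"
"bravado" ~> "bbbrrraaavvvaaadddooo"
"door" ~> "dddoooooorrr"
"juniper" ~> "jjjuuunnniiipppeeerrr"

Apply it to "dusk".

The pattern: repeat every character 3 times.
On "dusk" that produces "ddduuussskkk".

ddduuussskkk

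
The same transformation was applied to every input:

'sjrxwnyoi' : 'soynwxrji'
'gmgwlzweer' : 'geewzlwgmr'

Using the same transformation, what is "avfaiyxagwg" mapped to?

awgaxyiafvg

Rule — reverse the string, then swap the first and last characters.
Applying both steps to "avfaiyxagwg": "gwgaxyiafva", then "awgaxyiafvg".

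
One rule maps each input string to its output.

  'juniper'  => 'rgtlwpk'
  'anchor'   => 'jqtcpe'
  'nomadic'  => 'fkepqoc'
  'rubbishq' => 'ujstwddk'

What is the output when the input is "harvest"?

The pattern: move the last 3 characters to the front (rotate right by 3), then shift every letter 2 places forward in the alphabet (wrapping around).
Doing the same to "harvest": "guvjctx".

guvjctx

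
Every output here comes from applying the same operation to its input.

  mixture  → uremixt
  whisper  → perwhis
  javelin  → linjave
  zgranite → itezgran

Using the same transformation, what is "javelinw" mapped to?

Each output is the input with this applied: move the last 3 characters to the front (rotate right by 3).
"javelinw" → "inwjavel".

inwjavel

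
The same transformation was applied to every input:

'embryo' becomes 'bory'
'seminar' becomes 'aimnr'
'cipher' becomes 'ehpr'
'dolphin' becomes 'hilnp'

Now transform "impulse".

elpsu

Each output is the input with this applied: delete the first 2 characters, then sort the characters into alphabetical order.
Starting from "impulse": after the first operation, "pulse"; after the second, "elpsu".
(Check on "dolphin": → "lphin" → "hilnp" ✓)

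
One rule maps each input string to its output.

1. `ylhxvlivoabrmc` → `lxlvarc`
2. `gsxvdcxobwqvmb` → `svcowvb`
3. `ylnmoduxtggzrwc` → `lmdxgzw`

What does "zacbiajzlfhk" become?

abazfk

Each output is the input with this applied: keep every other character starting from the second (positions 2nd, 4th, 6th, ...).
Doing the same to "zacbiajzlfhk": "abazfk".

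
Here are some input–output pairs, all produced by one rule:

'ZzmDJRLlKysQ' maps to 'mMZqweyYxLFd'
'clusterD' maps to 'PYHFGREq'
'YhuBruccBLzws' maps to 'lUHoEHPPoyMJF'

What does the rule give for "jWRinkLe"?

WjeVAXyR

The pattern: shift every letter 13 places forward in the alphabet (wrapping around) — i.e. ROT13, then flip the case of every letter.
Working it through for "jWRinkLe": intermediate "wJEvaxYr", final "WjeVAXyR".
(Check on "ZzmDJRLlKysQ": → "MmzQWEYyXlfD" → "mMZqweyYxLFd" ✓)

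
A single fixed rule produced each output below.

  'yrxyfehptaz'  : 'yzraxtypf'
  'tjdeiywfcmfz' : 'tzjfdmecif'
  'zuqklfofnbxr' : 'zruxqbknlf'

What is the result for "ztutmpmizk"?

The pattern: take characters alternately from the front and the back (1st, last, 2nd, 2nd-last, ...), then delete the last 2 characters.
"ztutmpmizk" → "zktzuitmmp" → "zktzuitm".

zktzuitm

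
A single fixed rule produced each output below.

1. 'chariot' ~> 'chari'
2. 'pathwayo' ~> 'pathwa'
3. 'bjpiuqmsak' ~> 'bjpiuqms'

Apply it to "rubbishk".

rubbis

The transformation: delete the last 2 characters.
"rubbishk" → "rubbis".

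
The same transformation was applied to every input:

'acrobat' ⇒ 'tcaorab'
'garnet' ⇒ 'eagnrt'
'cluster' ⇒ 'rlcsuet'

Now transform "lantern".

The rule is to swap each adjacent pair of characters (1↔2, 3↔4, ...), then move the last character to the front.
For "lantern", step one produces "altnren"; step two turns that into "naltnre".

naltnre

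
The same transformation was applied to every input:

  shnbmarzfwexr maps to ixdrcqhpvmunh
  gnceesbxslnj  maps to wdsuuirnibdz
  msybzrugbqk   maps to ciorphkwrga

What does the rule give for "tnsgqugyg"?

jdiwgkwow

The transformation: shift every letter 10 places backward in the alphabet (wrapping around).
So "tnsgqugyg" becomes "jdiwgkwow".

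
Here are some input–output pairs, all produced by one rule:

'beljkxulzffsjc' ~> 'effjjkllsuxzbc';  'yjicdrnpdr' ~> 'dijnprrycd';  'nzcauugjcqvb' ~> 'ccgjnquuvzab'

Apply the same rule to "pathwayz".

The pattern: sort the characters into alphabetical order, then move the first 2 characters to the end (rotate left by 2).
For "pathwayz", step one produces "aahptwyz"; step two turns that into "hptwyzaa".

hptwyzaa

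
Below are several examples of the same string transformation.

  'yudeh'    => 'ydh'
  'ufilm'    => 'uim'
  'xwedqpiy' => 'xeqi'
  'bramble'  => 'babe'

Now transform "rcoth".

roh

The transformation: keep every other character starting from the first (positions 1st, 3rd, 5th, ...).
"rcoth" → "roh".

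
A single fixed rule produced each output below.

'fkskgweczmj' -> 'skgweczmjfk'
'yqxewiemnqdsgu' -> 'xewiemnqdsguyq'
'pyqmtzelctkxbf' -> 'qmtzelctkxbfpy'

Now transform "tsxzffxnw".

Rule — move the first 2 characters to the end (rotate left by 2).
For "tsxzffxnw" the result is "xzffxnwts".

xzffxnwts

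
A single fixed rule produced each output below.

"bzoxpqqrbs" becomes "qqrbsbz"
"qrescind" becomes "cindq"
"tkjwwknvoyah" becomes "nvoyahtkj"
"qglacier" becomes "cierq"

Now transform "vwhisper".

The rule is to swap the front and back halves of the string, then delete the last 3 characters.
"vwhisper" → "sperv".

sperv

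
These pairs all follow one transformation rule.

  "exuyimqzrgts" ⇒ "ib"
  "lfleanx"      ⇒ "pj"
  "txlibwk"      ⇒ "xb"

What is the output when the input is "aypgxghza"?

ec

The transformation: shift every letter 4 places forward in the alphabet (wrapping around), then keep only the first 2 characters.
Applying both steps to "aypgxghza": "ectkbklde", then "ec".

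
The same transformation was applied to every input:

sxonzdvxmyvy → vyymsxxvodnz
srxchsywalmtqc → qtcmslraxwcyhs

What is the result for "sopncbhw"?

hbwcsnop

Looking at the pairs, the operation is to move the last 2 characters to the front (rotate right by 2), then take characters alternately from the front and the back (1st, last, 2nd, 2nd-last, ...).
On "sopncbhw": the first step gives "hwsopncb", and the second then gives "hbwcsnop".
(Check on "sxonzdvxmyvy": → "vysxonzdvxmy" → "vyymsxxvodnz" ✓)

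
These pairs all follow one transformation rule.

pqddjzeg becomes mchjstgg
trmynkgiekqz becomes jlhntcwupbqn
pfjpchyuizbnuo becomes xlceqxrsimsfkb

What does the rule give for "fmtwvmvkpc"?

Rule — swap the front and back halves of the string, then shift every letter 3 places forward in the alphabet (wrapping around).
For "fmtwvmvkpc", step one produces "mvkpcfmtwv"; step two turns that into "pynsfipwzy".

pynsfipwzy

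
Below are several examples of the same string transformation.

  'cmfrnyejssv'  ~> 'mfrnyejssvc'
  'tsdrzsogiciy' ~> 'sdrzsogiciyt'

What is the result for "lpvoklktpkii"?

Rule — move the first character to the end.
"lpvoklktpkii" → "pvoklktpkiil".

pvoklktpkiil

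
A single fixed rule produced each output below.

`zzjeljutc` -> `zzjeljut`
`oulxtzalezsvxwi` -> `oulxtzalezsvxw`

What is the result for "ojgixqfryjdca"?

In each case the input is transformed by: delete the last character.
For "ojgixqfryjdca" the result is "ojgixqfryjdc".

ojgixqfryjdc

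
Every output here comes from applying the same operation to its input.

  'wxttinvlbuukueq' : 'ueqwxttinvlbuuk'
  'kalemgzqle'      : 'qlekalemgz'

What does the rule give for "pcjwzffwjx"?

Looking at the pairs, the operation is to move the last 3 characters to the front (rotate right by 3).
Doing the same to "pcjwzffwjx": "wjxpcjwzff".

wjxpcjwzff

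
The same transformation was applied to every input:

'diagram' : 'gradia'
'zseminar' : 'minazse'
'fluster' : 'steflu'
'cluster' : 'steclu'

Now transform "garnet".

negar

Each output is the input with this applied: delete the last character, then move the first 3 characters to the end (rotate left by 3).
On "garnet": the first step gives "garne", and the second then gives "negar".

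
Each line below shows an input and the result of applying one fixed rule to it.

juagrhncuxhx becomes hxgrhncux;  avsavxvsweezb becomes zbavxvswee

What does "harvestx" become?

Looking at the pairs, the operation is to delete the first 3 characters, then move the last 2 characters to the front (rotate right by 2).
"harvestx" → "vestx" → "txves".

txves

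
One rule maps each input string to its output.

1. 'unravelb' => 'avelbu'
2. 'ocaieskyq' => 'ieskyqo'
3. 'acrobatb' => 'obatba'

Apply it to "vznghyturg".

ghyturgv

Rule — move the first 3 characters to the end (rotate left by 3), then delete the last 2 characters.
Starting from "vznghyturg": after the first operation, "ghyturgvzn"; after the second, "ghyturgv".
(Check on "ocaieskyq": → "ieskyqoca" → "ieskyqo" ✓)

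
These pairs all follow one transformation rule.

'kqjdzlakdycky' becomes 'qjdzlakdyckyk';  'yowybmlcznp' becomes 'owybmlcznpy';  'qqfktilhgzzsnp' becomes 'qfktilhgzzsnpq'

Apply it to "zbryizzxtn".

Looking at the pairs, the operation is to move the first character to the end.
Applying that to "zbryizzxtn" gives "bryizzxtnz".

bryizzxtnz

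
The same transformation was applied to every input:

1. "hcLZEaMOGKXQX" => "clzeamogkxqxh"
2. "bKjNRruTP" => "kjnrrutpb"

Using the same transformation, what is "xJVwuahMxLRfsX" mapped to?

jvwuahmxlrfsxx

Each output is the input with this applied: move the first character to the end, then convert every letter to lowercase.
On "xJVwuahMxLRfsX": the first step gives "JVwuahMxLRfsXx", and the second then gives "jvwuahmxlrfsxx".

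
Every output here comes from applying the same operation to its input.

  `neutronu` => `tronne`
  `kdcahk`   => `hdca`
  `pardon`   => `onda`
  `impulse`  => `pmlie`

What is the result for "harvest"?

srhea

Each output is the input with this applied: sort the characters into reverse alphabetical order, then delete the first 2 characters.
For "harvest", step one produces "vtsrhea"; step two turns that into "srhea".
(Check on "pardon": → "rponda" → "onda" ✓)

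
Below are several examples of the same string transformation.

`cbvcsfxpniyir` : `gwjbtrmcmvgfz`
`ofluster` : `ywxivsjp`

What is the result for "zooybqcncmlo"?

The transformation: shift every letter 4 places forward in the alphabet (wrapping around), then move the first 3 characters to the end (rotate left by 3).
Applying that to "zooybqcncmlo" gives "cfugrgqpsdss".
(Check on "ofluster": → "sjpywxiv" → "ywxivsjp" ✓)

cfugrgqpsdss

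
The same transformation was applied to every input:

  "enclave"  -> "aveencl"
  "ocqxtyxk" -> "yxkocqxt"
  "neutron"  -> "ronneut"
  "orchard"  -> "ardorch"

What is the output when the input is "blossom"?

What's happening: move the last 3 characters to the front (rotate right by 3).
On "blossom" that produces "somblos".

somblos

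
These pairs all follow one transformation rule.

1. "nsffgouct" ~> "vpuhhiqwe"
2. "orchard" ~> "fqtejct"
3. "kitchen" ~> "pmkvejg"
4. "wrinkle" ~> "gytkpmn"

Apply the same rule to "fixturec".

ehkzvwtg

Looking at the pairs, the operation is to shift every letter 2 places forward in the alphabet (wrapping around), then move the last character to the front.
Working it through for "fixturec": intermediate "hkzvwtge", final "ehkzvwtg".
(Check on "wrinkle": → "ytkpmng" → "gytkpmn" ✓)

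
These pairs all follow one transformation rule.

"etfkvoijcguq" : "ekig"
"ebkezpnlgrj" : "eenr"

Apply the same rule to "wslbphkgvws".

Each output is the input with this applied: keep one character in every 3, starting at position 1 (positions 1st, 4th, 7th, ...).
On "wslbphkgvws" that produces "wbkw".

wbkw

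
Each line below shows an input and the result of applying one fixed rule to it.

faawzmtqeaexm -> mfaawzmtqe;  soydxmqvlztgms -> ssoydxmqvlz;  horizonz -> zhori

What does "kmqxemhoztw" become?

wkmqxemh

The transformation: move the last character to the front, then delete the last 3 characters.
On "kmqxemhoztw" that produces "wkmqxemh".
(Check on "horizonz": → "zhorizon" → "zhori" ✓)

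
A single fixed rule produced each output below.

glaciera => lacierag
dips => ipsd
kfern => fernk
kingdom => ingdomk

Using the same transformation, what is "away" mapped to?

waya

In each case the input is transformed by: move the first character to the end.
"away" → "waya".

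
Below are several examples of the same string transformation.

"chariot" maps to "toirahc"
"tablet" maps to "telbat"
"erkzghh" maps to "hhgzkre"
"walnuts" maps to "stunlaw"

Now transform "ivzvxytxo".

oxtyxvzvi

Looking at the pairs, the operation is to reverse the string.
Applying that to "ivzvxytxo" gives "oxtyxvzvi".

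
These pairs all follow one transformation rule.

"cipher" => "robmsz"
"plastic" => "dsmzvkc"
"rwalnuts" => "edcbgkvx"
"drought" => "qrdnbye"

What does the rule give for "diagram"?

Each output is the input with this applied: move the last 3 characters to the front (rotate right by 3), then shift every letter 10 places forward in the alphabet (wrapping around).
Working it through for "diagram": intermediate "ramdiag", final "bkwnskq".
(Check on "rwalnuts": → "utsrwaln" → "edcbgkvx" ✓)

bkwnskq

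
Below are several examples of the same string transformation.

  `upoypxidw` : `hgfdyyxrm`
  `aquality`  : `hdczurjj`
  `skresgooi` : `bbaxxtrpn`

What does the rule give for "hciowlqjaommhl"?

fzxxvvuusrqqlj

Rule — sort the characters into reverse alphabetical order, then shift every letter 9 places forward in the alphabet (wrapping around).
Working it through for "hciowlqjaommhl": intermediate "wqoommlljihhca", final "fzxxvvuusrqqlj".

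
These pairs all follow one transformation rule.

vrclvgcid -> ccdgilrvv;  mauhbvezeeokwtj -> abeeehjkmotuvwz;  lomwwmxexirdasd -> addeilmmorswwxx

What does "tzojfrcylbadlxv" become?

The transformation: sort the characters into alphabetical order.
So "tzojfrcylbadlxv" becomes "abcdfjllortvxyz".

abcdfjllortvxyz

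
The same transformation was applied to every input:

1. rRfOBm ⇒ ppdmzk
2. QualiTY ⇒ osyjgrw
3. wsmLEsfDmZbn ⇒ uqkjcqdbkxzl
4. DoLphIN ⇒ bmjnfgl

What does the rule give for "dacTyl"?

byarwj

The rule is to shift every letter 2 places backward in the alphabet (wrapping around), then convert every letter to lowercase.
Starting from "dacTyl": after the first operation, "byaRwj"; after the second, "byarwj".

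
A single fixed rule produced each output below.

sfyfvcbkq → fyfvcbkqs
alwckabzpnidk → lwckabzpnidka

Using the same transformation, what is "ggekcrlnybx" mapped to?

gekcrlnybxg

Rule — move the first character to the end.
For "ggekcrlnybx" the result is "gekcrlnybxg".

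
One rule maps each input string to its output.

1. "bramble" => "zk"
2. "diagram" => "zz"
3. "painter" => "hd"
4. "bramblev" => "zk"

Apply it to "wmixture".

The rule is to shift every letter 1 place backward in the alphabet (wrapping around), then keep one character in every 3, starting at position 3 (positions 3rd, 6th, 9th, ...).
Applying that to "wmixture" gives "ht".

ht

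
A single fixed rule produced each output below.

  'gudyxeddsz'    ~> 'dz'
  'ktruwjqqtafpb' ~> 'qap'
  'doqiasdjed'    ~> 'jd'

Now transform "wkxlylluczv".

uz

The rule is to keep every other character starting from the second (positions 2nd, 4th, 6th, ...), then delete the first 3 characters.
Applying both steps to "wkxlylluczv": "klluz", then "uz".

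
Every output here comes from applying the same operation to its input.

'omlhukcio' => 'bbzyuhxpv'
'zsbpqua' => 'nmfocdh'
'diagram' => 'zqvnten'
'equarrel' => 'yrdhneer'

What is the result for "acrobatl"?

Looking at the pairs, the operation is to shift every letter 13 places forward in the alphabet (wrapping around) — i.e. ROT13, then move the last character to the front.
"acrobatl" → "npebongy" → "ynpebong".

ynpebong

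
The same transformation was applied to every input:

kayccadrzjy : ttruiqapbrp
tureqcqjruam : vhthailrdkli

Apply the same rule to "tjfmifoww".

dzwfnnkaw

Each output is the input with this applied: move the first 3 characters to the end (rotate left by 3), then shift every letter 9 places backward in the alphabet (wrapping around).
Doing the same to "tjfmifoww": "dzwfnnkaw".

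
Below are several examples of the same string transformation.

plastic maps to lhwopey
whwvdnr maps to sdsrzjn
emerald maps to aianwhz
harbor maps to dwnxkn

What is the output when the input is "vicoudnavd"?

reykqzjwrz

The pattern: shift every letter 4 places backward in the alphabet (wrapping around).
On "vicoudnavd" that produces "reykqzjwrz".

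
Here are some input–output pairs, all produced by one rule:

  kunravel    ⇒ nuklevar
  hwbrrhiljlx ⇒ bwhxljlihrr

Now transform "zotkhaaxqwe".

tozewqxaahk

Rule — reverse the string, then move the last 3 characters to the front (rotate right by 3).
Working it through for "zotkhaaxqwe": intermediate "ewqxaahktoz", final "tozewqxaahk".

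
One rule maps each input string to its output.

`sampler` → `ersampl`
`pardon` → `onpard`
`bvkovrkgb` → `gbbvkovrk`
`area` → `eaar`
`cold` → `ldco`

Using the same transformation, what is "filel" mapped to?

Each output is the input with this applied: move the last 2 characters to the front (rotate right by 2).
For "filel" the result is "elfil".

elfil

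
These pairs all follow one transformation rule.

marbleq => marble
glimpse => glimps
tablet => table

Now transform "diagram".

The rule is to delete the last character.
On "diagram" that produces "diagra".

diagra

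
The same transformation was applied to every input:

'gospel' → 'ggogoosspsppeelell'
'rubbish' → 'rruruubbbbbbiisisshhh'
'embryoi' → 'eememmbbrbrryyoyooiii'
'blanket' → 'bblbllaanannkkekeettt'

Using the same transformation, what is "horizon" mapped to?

hhohoorririizzozoonnn

The rule is to repeat every character 3 times, then swap each adjacent pair of characters (1↔2, 3↔4, ...).
On "horizon": the first step gives "hhhooorrriiizzzooonnn", and the second then gives "hhohoorririizzozoonnn".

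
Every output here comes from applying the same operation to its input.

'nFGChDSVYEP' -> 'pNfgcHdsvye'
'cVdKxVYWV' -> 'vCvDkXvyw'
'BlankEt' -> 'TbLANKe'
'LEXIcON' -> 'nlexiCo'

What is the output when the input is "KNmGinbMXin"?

What's happening: move the last character to the front, then flip the case of every letter.
So "KNmGinbMXin" becomes "NknMgINBmxI".

NknMgINBmxI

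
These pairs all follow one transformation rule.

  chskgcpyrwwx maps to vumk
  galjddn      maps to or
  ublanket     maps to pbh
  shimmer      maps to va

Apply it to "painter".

Rule — keep one character in every 3, starting at position 2 (positions 2nd, 5th, 8th, ...), then shift every letter 12 places backward in the alphabet (wrapping around).
"painter" → "at" → "oh".
(Check on "chskgcpyrwwx": → "hgyw" → "vumk" ✓)

oh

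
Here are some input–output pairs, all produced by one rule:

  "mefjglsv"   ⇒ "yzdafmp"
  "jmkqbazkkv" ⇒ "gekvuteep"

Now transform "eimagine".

Looking at the pairs, the operation is to delete the first character, then shift every letter 6 places backward in the alphabet (wrapping around).
For "eimagine", step one produces "imagine"; step two turns that into "cguachy".

cguachy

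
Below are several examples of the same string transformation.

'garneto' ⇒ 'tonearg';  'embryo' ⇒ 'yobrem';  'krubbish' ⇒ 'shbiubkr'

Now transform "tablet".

Looking at the pairs, the operation is to reverse the string, then swap each adjacent pair of characters (1↔2, 3↔4, ...).
Working it through for "tablet": intermediate "telbat", final "etblta".

etblta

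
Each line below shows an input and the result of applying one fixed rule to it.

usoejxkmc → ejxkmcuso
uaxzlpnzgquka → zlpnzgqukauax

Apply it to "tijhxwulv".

Each output is the input with this applied: move the first 3 characters to the end (rotate left by 3).
Applying that to "tijhxwulv" gives "hxwulvtij".

hxwulvtij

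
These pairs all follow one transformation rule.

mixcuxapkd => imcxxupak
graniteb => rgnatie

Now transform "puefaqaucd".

upfeqauac

The transformation: delete the last character, then swap each adjacent pair of characters (1↔2, 3↔4, ...).
Applying both steps to "puefaqaucd": "puefaqauc", then "upfeqauac".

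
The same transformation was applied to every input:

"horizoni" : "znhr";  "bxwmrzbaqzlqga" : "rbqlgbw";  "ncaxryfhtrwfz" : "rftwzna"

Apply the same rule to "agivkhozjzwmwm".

kojwwai

In each case the input is transformed by: keep every other character starting from the first (positions 1st, 3rd, 5th, ...), then move the first 2 characters to the end (rotate left by 2).
On "agivkhozjzwmwm": the first step gives "aikojww", and the second then gives "kojwwai".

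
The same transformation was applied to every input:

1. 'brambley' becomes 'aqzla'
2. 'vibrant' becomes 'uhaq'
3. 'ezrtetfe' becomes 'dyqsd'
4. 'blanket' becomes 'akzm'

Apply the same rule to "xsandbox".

wrzmc

Looking at the pairs, the operation is to shift every letter 1 place backward in the alphabet (wrapping around), then delete the last 3 characters.
Applying both steps to "xsandbox": "wrzmcanw", then "wrzmc".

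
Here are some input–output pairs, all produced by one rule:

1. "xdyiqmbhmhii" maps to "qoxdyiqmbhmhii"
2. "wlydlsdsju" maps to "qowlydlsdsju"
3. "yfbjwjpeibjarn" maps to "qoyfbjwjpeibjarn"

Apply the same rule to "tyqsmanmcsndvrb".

Each output is the input with this applied: prepend "qo".
On "tyqsmanmcsndvrb" that produces "qotyqsmanmcsndvrb".

qotyqsmanmcsndvrb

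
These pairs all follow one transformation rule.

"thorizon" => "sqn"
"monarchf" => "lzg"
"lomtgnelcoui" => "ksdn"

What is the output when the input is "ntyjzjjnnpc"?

miio

The rule is to keep one character in every 3, starting at position 1 (positions 1st, 4th, 7th, ...), then shift every letter 1 place backward in the alphabet (wrapping around).
Starting from "ntyjzjjnnpc": after the first operation, "njjp"; after the second, "miio".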